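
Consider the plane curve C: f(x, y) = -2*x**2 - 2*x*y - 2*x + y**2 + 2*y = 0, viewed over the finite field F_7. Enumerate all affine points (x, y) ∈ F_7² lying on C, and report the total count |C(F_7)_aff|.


Affine F_7-points: {(0, 0), (0, 5), (1, 2), (1, 5), (3, 2), (4, 3), (6, 0), (6, 3)}; count = 8.

For each of the 49 pairs (x, y) ∈ F_7², evaluate f(x, y) mod 7. Record the zeros.
  x = 0: [0↦0, 1↦3, 2↦1, 3↦1, 4↦3, 5↦0, 6↦6]  zeros at y ∈ {0, 5}
  x = 1: [0↦3, 1↦4, 2↦0, 3↦5, 4↦5, 5↦0, 6↦4]  zeros at y ∈ {2, 5}
  x = 2: [0↦2, 1↦1, 2↦2, 3↦5, 4↦3, 5↦3, 6↦5]  zeros at y ∈ ∅
  x = 3: [0↦4, 1↦1, 2↦0, 3↦1, 4↦4, 5↦2, 6↦2]  zeros at y ∈ {2}
  x = 4: [0↦2, 1↦4, 2↦1, 3↦0, 4↦1, 5↦4, 6↦2]  zeros at y ∈ {3}
  x = 5: [0↦3, 1↦3, 2↦5, 3↦2, 4↦1, 5↦2, 6↦5]  zeros at y ∈ ∅
  x = 6: [0↦0, 1↦5, 2↦5, 3↦0, 4↦4, 5↦3, 6↦4]  zeros at y ∈ {0, 3}
Collecting zeros: affine points = {(0, 0), (0, 5), (1, 2), (1, 5), (3, 2), (4, 3), (6, 0), (6, 3)}.
Total count |C(F_7)_aff| = 8.


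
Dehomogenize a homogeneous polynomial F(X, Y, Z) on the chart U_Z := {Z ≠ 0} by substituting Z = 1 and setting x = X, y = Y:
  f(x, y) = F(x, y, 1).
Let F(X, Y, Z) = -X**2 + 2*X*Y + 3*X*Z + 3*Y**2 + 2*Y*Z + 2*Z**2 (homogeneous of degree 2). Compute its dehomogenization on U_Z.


f(x, y) = -x**2 + 2*x*y + 3*x + 3*y**2 + 2*y + 2

On U_Z we set Z = 1. Each monomial c·X^i·Y^j·Z^k in F becomes c·x^i·y^j·1^k = c·x^i·y^j.
Substituting Z = 1: F(X, Y, 1) = -x**2 + 2*x*y + 3*x + 3*y**2 + 2*y + 2.
Note: deg(f) ≤ deg(F) = 2; strict inequality happens when F is divisible by Z (lost terms).


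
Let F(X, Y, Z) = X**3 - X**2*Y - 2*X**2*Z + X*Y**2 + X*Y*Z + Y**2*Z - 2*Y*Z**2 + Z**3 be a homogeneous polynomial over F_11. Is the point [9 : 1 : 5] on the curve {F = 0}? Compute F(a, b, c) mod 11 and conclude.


F(9,1,5) ≡ 5 (mod 11); P is NOT on the curve.

Evaluate F(9, 1, 5) term-by-term (mod 11).
  X**3 ↦ 1·729·1·1 = 729
  -X**2*Y ↦ -1·81·1·1 = -81
  -2*X**2*Z ↦ -2·81·1·5 = -810
  X*Y**2 ↦ 1·9·1·1 = 9
  X*Y*Z ↦ 1·9·1·5 = 45
  Y**2*Z ↦ 1·1·1·5 = 5
  -2*Y*Z**2 ↦ -2·1·1·25 = -50
  Z**3 ↦ 1·1·1·125 = 125
Sum: F(9, 1, 5) = (729) + (-81) + (-810) + (9) + (45) + (5) + (-50) + (125) = -28.
Reducing mod 11: -28 ≡ 5 (mod 11).
Since F(a, b, c) ≡ 5 ≠ 0 (mod 11), P does NOT lie on the curve.


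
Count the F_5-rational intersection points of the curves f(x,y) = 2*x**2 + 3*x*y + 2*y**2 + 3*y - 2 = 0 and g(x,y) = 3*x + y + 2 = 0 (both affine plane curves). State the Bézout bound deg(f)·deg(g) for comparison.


Common zeros: {(0, 3), (1, 0)}; count = 2; Bézout bound = 2.

deg(f) = 2, deg(g) = 1, so Bézout bound = 2.
Scan x ∈ F_5. For each x, list the y ∈ F_5 with f(x, y) ≡ 0 and those with g(x, y) ≡ 0 (mod 5); the common zeros in that column are the intersection.
  x = 0: f ≡ 0 at y ∈ {3}; g ≡ 0 at y ∈ {3}; common: {3}.
  x = 1: f ≡ 0 at y ∈ {0, 2}; g ≡ 0 at y ∈ {0}; common: {0}.
  x = 2: f ≡ 0 at y ∈ ∅; g ≡ 0 at y ∈ {2}; common: ∅.
  x = 3: f ≡ 0 at y ∈ {1, 3}; g ≡ 0 at y ∈ {4}; common: ∅.
  x = 4: f ≡ 0 at y ∈ {0}; g ≡ 0 at y ∈ {1}; common: ∅.
Collecting: common zeros = {(0, 3), (1, 0)}, so the count is 2.
Comparison with the Bézout bound: 2 ≤ 2 = deg(f)·deg(g), as expected for curves with no common component (the bound is attained).


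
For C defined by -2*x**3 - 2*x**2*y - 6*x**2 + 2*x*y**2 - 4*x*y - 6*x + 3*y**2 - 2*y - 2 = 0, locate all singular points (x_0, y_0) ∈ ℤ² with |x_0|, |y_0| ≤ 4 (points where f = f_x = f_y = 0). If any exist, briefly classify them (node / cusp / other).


Singular points: {(-1, 0)}; classification: cusp.

Compute partial derivatives:
  f_x = -6*x**2 - 4*x*y - 12*x + 2*y**2 - 4*y - 6.
  f_y = -2*x**2 + 4*x*y - 4*x + 6*y - 2.
Scan x_0 ∈ {−4, ..., 4}. For each x_0, f_y(x_0, y) is a polynomial in y; find its integer roots y ∈ {−4, ..., 4}, then test f_x and f at those candidates.
  x = -4: f_y(-4, y) = -10*y - 18; no integer root y with |y| ≤ 4.
  x = -3: f_y(-3, y) = -6*y - 8; no integer root y with |y| ≤ 4.
  x = -2: f_y(-2, y) = -2*y - 2; vanishes at y ∈ {-1}. (-2, -1): f_x = -8 ≠ 0.
  x = -1: f_y(-1, y) = 2*y; vanishes at y ∈ {0}. (-1, 0): f_x = 0, f = 0 — SINGULAR.
  x = 0: f_y(0, y) = 6*y - 2; no integer root y with |y| ≤ 4.
  x = 1: f_y(1, y) = 10*y - 8; no integer root y with |y| ≤ 4.
  x = 2: f_y(2, y) = 14*y - 18; no integer root y with |y| ≤ 4.
  x = 3: f_y(3, y) = 18*y - 32; no integer root y with |y| ≤ 4.
  x = 4: f_y(4, y) = 22*y - 50; no integer root y with |y| ≤ 4.
Only singular point on the grid: (-1, 0).
Classify: substitute x = -1 + u, y = 0 + v and expand: f = -2*u**3 - 2*u**2*v + 2*u*v**2 + v**2.
No constant or linear terms (consistent with a singular point). Quadratic part: v**2. Cubic part: -2*u**3 - 2*u**2*v + 2*u*v**2.
The quadratic part v**2 is a perfect square, so there is a single (double) tangent line v = 0, i.e. y = 0. Restricting the cubic part to that line (v = 0) leaves -2*u**3 ≠ 0, so f is not divisible by v and the branch is v² ≈ 2*u**3 to lowest order — this is a cusp.
Classification: cusp.


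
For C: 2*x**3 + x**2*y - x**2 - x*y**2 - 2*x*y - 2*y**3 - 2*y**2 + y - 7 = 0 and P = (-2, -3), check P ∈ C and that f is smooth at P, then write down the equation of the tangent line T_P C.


Tangent line at P: 37*x - 45*y - 61 = 0.

Step 1: f(-2, -3) = 0, so P lies on C.
Step 2: partial derivatives
  f_x(x, y) = 6*x**2 + 2*x*y - 2*x - y**2 - 2*y, f_y(x, y) = x**2 - 2*x*y - 2*x - 6*y**2 - 4*y + 1.
  f_x(P) = 37, f_y(P) = -45 (gradient nonzero, so P is smooth).
Step 3: tangent line at P: 37·(x − -2) + -45·(y − -3) = 0.
Expanding: 37*x - 45*y - 61 = 0.


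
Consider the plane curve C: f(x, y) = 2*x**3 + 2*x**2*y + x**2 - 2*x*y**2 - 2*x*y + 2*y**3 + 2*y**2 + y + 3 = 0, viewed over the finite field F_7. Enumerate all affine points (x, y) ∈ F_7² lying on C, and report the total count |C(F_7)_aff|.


Affine F_7-points: {(0, 5), (1, 3), (2, 1), (2, 6), (3, 1), (3, 4), (4, 0), (4, 1), (4, 2)}; count = 9.

For each of the 49 pairs (x, y) ∈ F_7², evaluate f(x, y) mod 7. Record the zeros.
  x = 0: [0↦3, 1↦1, 2↦1, 3↦1, 4↦6, 5↦0, 6↦2]  zeros at y ∈ {5}
  x = 1: [0↦6, 1↦2, 2↦3, 3↦0, 4↦5, 5↦2, 6↦3]  zeros at y ∈ {3}
  x = 2: [0↦2, 1↦0, 2↦6, 3↦4, 4↦6, 5↦3, 6↦0]  zeros at y ∈ {1, 6}
  x = 3: [0↦3, 1↦0, 2↦1, 3↦4, 4↦0, 5↦1, 6↦5]  zeros at y ∈ {1, 4}
  x = 4: [0↦0, 1↦0, 2↦0, 3↦5, 4↦6, 5↦1, 6↦2]  zeros at y ∈ {0, 1, 2}
  x = 5: [0↦5, 1↦5, 2↦1, 3↦5, 4↦1, 5↦1, 6↦3]  zeros at y ∈ ∅
  x = 6: [0↦2, 1↦6, 2↦2, 3↦2, 4↦4, 5↦6, 6↦6]  zeros at y ∈ ∅
Collecting zeros: affine points = {(0, 5), (1, 3), (2, 1), (2, 6), (3, 1), (3, 4), (4, 0), (4, 1), (4, 2)}.
Total count |C(F_7)_aff| = 9.


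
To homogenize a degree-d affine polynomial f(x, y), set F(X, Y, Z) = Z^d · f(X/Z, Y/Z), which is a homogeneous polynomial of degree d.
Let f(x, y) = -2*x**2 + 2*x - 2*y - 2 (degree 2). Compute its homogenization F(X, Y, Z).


F(X, Y, Z) = -2*X**2 + 2*X*Z - 2*Y*Z - 2*Z**2

deg(f) = 2.
Substitute x = X/Z, y = Y/Z into f, then multiply by Z^2.
  monomial -2·x^2·y^0 ↦ -2·X^2·Y^0·Z^0.
  monomial 2·x^1·y^0 ↦ 2·X^1·Y^0·Z^1.
  monomial -2·x^0·y^1 ↦ -2·X^0·Y^1·Z^1.
  monomial -2·x^0·y^0 ↦ -2·X^0·Y^0·Z^2.
Collecting: F(X, Y, Z) = -2*X**2 + 2*X*Z - 2*Y*Z - 2*Z**2.


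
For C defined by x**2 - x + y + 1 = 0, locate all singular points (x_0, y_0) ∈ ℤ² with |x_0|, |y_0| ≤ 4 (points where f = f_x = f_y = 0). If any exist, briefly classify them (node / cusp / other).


No singular points in the scanned grid; C is smooth there.

Compute partial derivatives:
  f_x = 2*x - 1.
  f_y = 1.
f_y = 1 is a nonzero constant, so f_y never vanishes: no point (x, y) can satisfy f = f_x = f_y = 0. In particular no (x, y) ∈ {−4, ..., 4}² is singular; the curve is smooth.


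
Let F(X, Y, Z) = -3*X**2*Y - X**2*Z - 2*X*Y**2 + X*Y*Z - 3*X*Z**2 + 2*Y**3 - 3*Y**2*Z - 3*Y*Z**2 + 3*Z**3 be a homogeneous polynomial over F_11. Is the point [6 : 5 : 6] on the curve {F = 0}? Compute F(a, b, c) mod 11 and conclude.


F(6,5,6) ≡ 1 (mod 11); P is NOT on the curve.

Evaluate F(6, 5, 6) term-by-term (mod 11).
  -3*X**2*Y ↦ -3·36·5·1 = -540
  -X**2*Z ↦ -1·36·1·6 = -216
  -2*X*Y**2 ↦ -2·6·25·1 = -300
  X*Y*Z ↦ 1·6·5·6 = 180
  -3*X*Z**2 ↦ -3·6·1·36 = -648
  2*Y**3 ↦ 2·1·125·1 = 250
  -3*Y**2*Z ↦ -3·1·25·6 = -450
  -3*Y*Z**2 ↦ -3·1·5·36 = -540
  3*Z**3 ↦ 3·1·1·216 = 648
Sum: F(6, 5, 6) = (-540) + (-216) + (-300) + (180) + (-648) + (250) + (-450) + (-540) + (648) = -1616.
Reducing mod 11: -1616 ≡ 1 (mod 11).
Since F(a, b, c) ≡ 1 ≠ 0 (mod 11), P does NOT lie on the curve.


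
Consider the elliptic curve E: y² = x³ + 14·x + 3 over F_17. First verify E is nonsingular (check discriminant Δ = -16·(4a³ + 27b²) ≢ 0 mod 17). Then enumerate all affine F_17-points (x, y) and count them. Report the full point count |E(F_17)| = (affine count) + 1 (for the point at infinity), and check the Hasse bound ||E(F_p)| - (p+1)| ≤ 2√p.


Affine points = {(1, 1), (1, 16), (3, 2), (3, 15), (4, 2), (4, 15), (7, 6), (7, 11), (8, 7), (8, 10), (9, 5), (9, 12), (10, 2), (10, 15), (11, 3), (11, 14), (13, 6), (13, 11), (14, 6), (14, 11), (15, 1), (15, 16)}; affine count = 22; |E(F_17)| = 23.

Discriminant check: Δ ∝ 4a³ + 27b² = 4·14³ + 27·3² = 4·2744 + 27·9 ≡ 16 (mod 17). Nonzero ⇒ E is nonsingular.
For each x ∈ F_17, compute rhs = x³ + 14·x + 3 mod 17, then count y ∈ F_17 with y² ≡ rhs.
  x = 0: rhs = 3, matching y values: none (0 points).
  x = 1: rhs = 1, matching y values: 1, 16 (2 points).
  x = 2: rhs = 5, matching y values: none (0 points).
  x = 3: rhs = 4, matching y values: 2, 15 (2 points).
  x = 4: rhs = 4, matching y values: 2, 15 (2 points).
  x = 5: rhs = 11, matching y values: none (0 points).
  x = 6: rhs = 14, matching y values: none (0 points).
  x = 7: rhs = 2, matching y values: 6, 11 (2 points).
  x = 8: rhs = 15, matching y values: 7, 10 (2 points).
  x = 9: rhs = 8, matching y values: 5, 12 (2 points).
  x = 10: rhs = 4, matching y values: 2, 15 (2 points).
  x = 11: rhs = 9, matching y values: 3, 14 (2 points).
  x = 12: rhs = 12, matching y values: none (0 points).
  x = 13: rhs = 2, matching y values: 6, 11 (2 points).
  x = 14: rhs = 2, matching y values: 6, 11 (2 points).
  x = 15: rhs = 1, matching y values: 1, 16 (2 points).
  x = 16: rhs = 5, matching y values: none (0 points).
Total affine count: 22.
Full point count |E(F_17)| = 22 + 1 = 23.
Hasse bound: |23 − (17+1)| = |5| = 5 ≤ 2√17 ≈ 8.2462 ✓.


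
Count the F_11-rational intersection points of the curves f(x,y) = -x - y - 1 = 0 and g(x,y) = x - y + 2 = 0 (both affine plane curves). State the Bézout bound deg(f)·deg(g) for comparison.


Common zeros: {(4, 6)}; count = 1; Bézout bound = 1.

deg(f) = 1, deg(g) = 1, so Bézout bound = 1.
Scan x ∈ F_11. For each x, list the y ∈ F_11 with f(x, y) ≡ 0 and those with g(x, y) ≡ 0 (mod 11); the common zeros in that column are the intersection.
  x = 0: f ≡ 0 at y ∈ {10}; g ≡ 0 at y ∈ {2}; common: ∅.
  x = 1: f ≡ 0 at y ∈ {9}; g ≡ 0 at y ∈ {3}; common: ∅.
  x = 2: f ≡ 0 at y ∈ {8}; g ≡ 0 at y ∈ {4}; common: ∅.
  x = 3: f ≡ 0 at y ∈ {7}; g ≡ 0 at y ∈ {5}; common: ∅.
  x = 4: f ≡ 0 at y ∈ {6}; g ≡ 0 at y ∈ {6}; common: {6}.
  x = 5: f ≡ 0 at y ∈ {5}; g ≡ 0 at y ∈ {7}; common: ∅.
  x = 6: f ≡ 0 at y ∈ {4}; g ≡ 0 at y ∈ {8}; common: ∅.
  x = 7: f ≡ 0 at y ∈ {3}; g ≡ 0 at y ∈ {9}; common: ∅.
  x = 8: f ≡ 0 at y ∈ {2}; g ≡ 0 at y ∈ {10}; common: ∅.
  x = 9: f ≡ 0 at y ∈ {1}; g ≡ 0 at y ∈ {0}; common: ∅.
  x = 10: f ≡ 0 at y ∈ {0}; g ≡ 0 at y ∈ {1}; common: ∅.
Collecting: common zeros = {(4, 6)}, so the count is 1.
Comparison with the Bézout bound: 1 ≤ 1 = deg(f)·deg(g), as expected for curves with no common component (the bound is attained).


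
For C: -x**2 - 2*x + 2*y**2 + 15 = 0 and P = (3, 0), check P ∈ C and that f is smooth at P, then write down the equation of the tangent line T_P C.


Tangent line at P: 24 - 8*x = 0.

Step 1: f(3, 0) = 0, so P lies on C.
Step 2: partial derivatives
  f_x(x, y) = -2*x - 2, f_y(x, y) = 4*y.
  f_x(P) = -8, f_y(P) = 0 (gradient nonzero, so P is smooth).
Step 3: tangent line at P: -8·(x − 3) + 0·(y − 0) = 0.
Expanding: 24 - 8*x = 0.


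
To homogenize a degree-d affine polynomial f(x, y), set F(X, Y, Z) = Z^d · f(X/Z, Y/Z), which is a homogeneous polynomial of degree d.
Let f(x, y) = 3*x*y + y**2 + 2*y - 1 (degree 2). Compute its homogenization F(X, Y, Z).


F(X, Y, Z) = 3*X*Y + Y**2 + 2*Y*Z - Z**2

deg(f) = 2.
Substitute x = X/Z, y = Y/Z into f, then multiply by Z^2.
  monomial 3·x^1·y^1 ↦ 3·X^1·Y^1·Z^0.
  monomial 1·x^0·y^2 ↦ 1·X^0·Y^2·Z^0.
  monomial 2·x^0·y^1 ↦ 2·X^0·Y^1·Z^1.
  monomial -1·x^0·y^0 ↦ -1·X^0·Y^0·Z^2.
Collecting: F(X, Y, Z) = 3*X*Y + Y**2 + 2*Y*Z - Z**2.


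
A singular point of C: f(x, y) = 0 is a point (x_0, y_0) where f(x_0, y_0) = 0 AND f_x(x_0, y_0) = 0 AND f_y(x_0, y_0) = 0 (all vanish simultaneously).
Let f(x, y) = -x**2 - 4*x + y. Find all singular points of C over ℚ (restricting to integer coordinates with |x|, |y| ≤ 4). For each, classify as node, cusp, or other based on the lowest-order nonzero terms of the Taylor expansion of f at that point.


No singular points in the scanned grid; C is smooth there.

Compute partial derivatives:
  f_x = -2*x - 4.
  f_y = 1.
f_y = 1 is a nonzero constant, so f_y never vanishes: no point (x, y) can satisfy f = f_x = f_y = 0. In particular no (x, y) ∈ {−4, ..., 4}² is singular; the curve is smooth.


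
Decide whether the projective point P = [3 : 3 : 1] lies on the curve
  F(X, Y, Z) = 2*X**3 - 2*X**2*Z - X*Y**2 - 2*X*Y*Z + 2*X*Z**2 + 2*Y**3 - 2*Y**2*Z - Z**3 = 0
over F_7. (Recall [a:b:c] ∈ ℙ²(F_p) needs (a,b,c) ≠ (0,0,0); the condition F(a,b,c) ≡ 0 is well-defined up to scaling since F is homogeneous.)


F(3,3,1) ≡ 4 (mod 7); P is NOT on the curve.

Evaluate F(3, 3, 1) term-by-term (mod 7).
  2*X**3 ↦ 2·27·1·1 = 54
  -2*X**2*Z ↦ -2·9·1·1 = -18
  -X*Y**2 ↦ -1·3·9·1 = -27
  -2*X*Y*Z ↦ -2·3·3·1 = -18
  2*X*Z**2 ↦ 2·3·1·1 = 6
  2*Y**3 ↦ 2·1·27·1 = 54
  -2*Y**2*Z ↦ -2·1·9·1 = -18
  -Z**3 ↦ -1·1·1·1 = -1
Sum: F(3, 3, 1) = (54) + (-18) + (-27) + (-18) + (6) + (54) + (-18) + (-1) = 32.
Reducing mod 7: 32 ≡ 4 (mod 7).
Since F(a, b, c) ≡ 4 ≠ 0 (mod 7), P does NOT lie on the curve.


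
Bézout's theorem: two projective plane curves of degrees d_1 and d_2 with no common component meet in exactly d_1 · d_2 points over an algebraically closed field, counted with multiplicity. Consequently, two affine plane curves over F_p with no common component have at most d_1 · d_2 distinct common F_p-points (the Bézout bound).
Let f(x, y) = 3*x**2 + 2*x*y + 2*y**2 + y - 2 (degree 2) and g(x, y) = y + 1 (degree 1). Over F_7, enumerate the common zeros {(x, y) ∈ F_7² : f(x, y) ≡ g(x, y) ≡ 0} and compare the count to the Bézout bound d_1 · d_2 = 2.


Common zeros: {(1, 6), (2, 6)}; count = 2; Bézout bound = 2.

deg(f) = 2, deg(g) = 1, so Bézout bound = 2.
Scan x ∈ F_7. For each x, list the y ∈ F_7 with f(x, y) ≡ 0 and those with g(x, y) ≡ 0 (mod 7); the common zeros in that column are the intersection.
  x = 0: f ≡ 0 at y ∈ ∅; g ≡ 0 at y ∈ {6}; common: ∅.
  x = 1: f ≡ 0 at y ∈ {3, 6}; g ≡ 0 at y ∈ {6}; common: {6}.
  x = 2: f ≡ 0 at y ∈ {2, 6}; g ≡ 0 at y ∈ {6}; common: {6}.
  x = 3: f ≡ 0 at y ∈ ∅; g ≡ 0 at y ∈ {6}; common: ∅.
  x = 4: f ≡ 0 at y ∈ {3}; g ≡ 0 at y ∈ {6}; common: ∅.
  x = 5: f ≡ 0 at y ∈ ∅; g ≡ 0 at y ∈ {6}; common: ∅.
  x = 6: f ≡ 0 at y ∈ {2}; g ≡ 0 at y ∈ {6}; common: ∅.
Collecting: common zeros = {(1, 6), (2, 6)}, so the count is 2.
Comparison with the Bézout bound: 2 ≤ 2 = deg(f)·deg(g), as expected for curves with no common component (the bound is attained).


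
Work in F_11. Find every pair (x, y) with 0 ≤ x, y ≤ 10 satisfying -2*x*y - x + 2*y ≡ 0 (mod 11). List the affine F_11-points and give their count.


Affine F_11-points: {(0, 0), (2, 10), (3, 2), (4, 3), (5, 9), (6, 6), (7, 4), (8, 1), (9, 7), (10, 8)}; count = 10.

For each of the 121 pairs (x, y) ∈ F_11², evaluate f(x, y) mod 11. Record the zeros.
  x = 0: [0↦0, 1↦2, 2↦4, 3↦6, 4↦8, 5↦10, 6↦1, 7↦3, 8↦5, 9↦7, 10↦9]  zeros at y ∈ {0}
  x = 1: [0↦10, 1↦10, 2↦10, 3↦10, 4↦10, 5↦10, 6↦10, 7↦10, 8↦10, 9↦10, 10↦10]  zeros at y ∈ ∅
  x = 2: [0↦9, 1↦7, 2↦5, 3↦3, 4↦1, 5↦10, 6↦8, 7↦6, 8↦4, 9↦2, 10↦0]  zeros at y ∈ {10}
  x = 3: [0↦8, 1↦4, 2↦0, 3↦7, 4↦3, 5↦10, 6↦6, 7↦2, 8↦9, 9↦5, 10↦1]  zeros at y ∈ {2}
  x = 4: [0↦7, 1↦1, 2↦6, 3↦0, 4↦5, 5↦10, 6↦4, 7↦9, 8↦3, 9↦8, 10↦2]  zeros at y ∈ {3}
  x = 5: [0↦6, 1↦9, 2↦1, 3↦4, 4↦7, 5↦10, 6↦2, 7↦5, 8↦8, 9↦0, 10↦3]  zeros at y ∈ {9}
  x = 6: [0↦5, 1↦6, 2↦7, 3↦8, 4↦9, 5↦10, 6↦0, 7↦1, 8↦2, 9↦3, 10↦4]  zeros at y ∈ {6}
  x = 7: [0↦4, 1↦3, 2↦2, 3↦1, 4↦0, 5↦10, 6↦9, 7↦8, 8↦7, 9↦6, 10↦5]  zeros at y ∈ {4}
  x = 8: [0↦3, 1↦0, 2↦8, 3↦5, 4↦2, 5↦10, 6↦7, 7↦4, 8↦1, 9↦9, 10↦6]  zeros at y ∈ {1}
  x = 9: [0↦2, 1↦8, 2↦3, 3↦9, 4↦4, 5↦10, 6↦5, 7↦0, 8↦6, 9↦1, 10↦7]  zeros at y ∈ {7}
  x = 10: [0↦1, 1↦5, 2↦9, 3↦2, 4↦6, 5↦10, 6↦3, 7↦7, 8↦0, 9↦4, 10↦8]  zeros at y ∈ {8}
Collecting zeros: affine points = {(0, 0), (2, 10), (3, 2), (4, 3), (5, 9), (6, 6), (7, 4), (8, 1), (9, 7), (10, 8)}.
Total count |C(F_11)_aff| = 10.


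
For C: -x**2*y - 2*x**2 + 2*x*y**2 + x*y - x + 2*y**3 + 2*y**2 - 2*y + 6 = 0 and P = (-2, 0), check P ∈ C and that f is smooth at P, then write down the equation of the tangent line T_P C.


Tangent line at P: 7*x - 8*y + 14 = 0.

Step 1: f(-2, 0) = 0, so P lies on C.
Step 2: partial derivatives
  f_x(x, y) = -2*x*y - 4*x + 2*y**2 + y - 1, f_y(x, y) = -x**2 + 4*x*y + x + 6*y**2 + 4*y - 2.
  f_x(P) = 7, f_y(P) = -8 (gradient nonzero, so P is smooth).
Step 3: tangent line at P: 7·(x − -2) + -8·(y − 0) = 0.
Expanding: 7*x - 8*y + 14 = 0.


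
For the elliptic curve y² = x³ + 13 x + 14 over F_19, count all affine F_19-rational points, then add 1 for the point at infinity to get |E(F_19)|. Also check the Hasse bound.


Affine points = {(1, 3), (1, 16), (3, 2), (3, 17), (4, 4), (4, 15), (6, 2), (6, 17), (7, 7), (7, 12), (9, 9), (9, 10), (10, 2), (10, 17), (11, 5), (11, 14), (12, 6), (12, 13), (13, 9), (13, 10), (16, 9), (16, 10), (18, 0)}; affine count = 23; |E(F_19)| = 24.

Discriminant check: Δ ∝ 4a³ + 27b² = 4·13³ + 27·14² = 4·2197 + 27·196 ≡ 1 (mod 19). Nonzero ⇒ E is nonsingular.
For each x ∈ F_19, compute rhs = x³ + 13·x + 14 mod 19, then count y ∈ F_19 with y² ≡ rhs.
  x = 0: rhs = 14, matching y values: none (0 points).
  x = 1: rhs = 9, matching y values: 3, 16 (2 points).
  x = 2: rhs = 10, matching y values: none (0 points).
  x = 3: rhs = 4, matching y values: 2, 17 (2 points).
  x = 4: rhs = 16, matching y values: 4, 15 (2 points).
  x = 5: rhs = 14, matching y values: none (0 points).
  x = 6: rhs = 4, matching y values: 2, 17 (2 points).
  x = 7: rhs = 11, matching y values: 7, 12 (2 points).
  x = 8: rhs = 3, matching y values: none (0 points).
  x = 9: rhs = 5, matching y values: 9, 10 (2 points).
  x = 10: rhs = 4, matching y values: 2, 17 (2 points).
  x = 11: rhs = 6, matching y values: 5, 14 (2 points).
  x = 12: rhs = 17, matching y values: 6, 13 (2 points).
  x = 13: rhs = 5, matching y values: 9, 10 (2 points).
  x = 14: rhs = 14, matching y values: none (0 points).
  x = 15: rhs = 12, matching y values: none (0 points).
  x = 16: rhs = 5, matching y values: 9, 10 (2 points).
  x = 17: rhs = 18, matching y values: none (0 points).
  x = 18: rhs = 0, matching y values: 0 (1 points).
Total affine count: 23.
Full point count |E(F_19)| = 23 + 1 = 24.
Hasse bound: |24 − (19+1)| = |4| = 4 ≤ 2√19 ≈ 8.7178 ✓.


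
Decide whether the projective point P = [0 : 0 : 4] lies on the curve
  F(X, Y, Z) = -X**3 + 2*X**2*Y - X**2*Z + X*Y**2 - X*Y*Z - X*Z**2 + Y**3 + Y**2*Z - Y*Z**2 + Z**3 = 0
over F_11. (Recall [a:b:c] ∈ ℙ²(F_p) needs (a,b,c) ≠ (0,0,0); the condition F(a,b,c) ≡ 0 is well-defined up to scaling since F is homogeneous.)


F(0,0,4) ≡ 9 (mod 11); P is NOT on the curve.

Evaluate F(0, 0, 4) term-by-term (mod 11).
  -X**3 ↦ -1·0·1·1 = 0
  2*X**2*Y ↦ 2·0·0·1 = 0
  -X**2*Z ↦ -1·0·1·4 = 0
  X*Y**2 ↦ 1·0·0·1 = 0
  -X*Y*Z ↦ -1·0·0·4 = 0
  -X*Z**2 ↦ -1·0·1·16 = 0
  Y**3 ↦ 1·1·0·1 = 0
  Y**2*Z ↦ 1·1·0·4 = 0
  -Y*Z**2 ↦ -1·1·0·16 = 0
  Z**3 ↦ 1·1·1·64 = 64
Sum: F(0, 0, 4) = (0) + (0) + (0) + (0) + (0) + (0) + (0) + (0) + (0) + (64) = 64.
Reducing mod 11: 64 ≡ 9 (mod 11).
Since F(a, b, c) ≡ 9 ≠ 0 (mod 11), P does NOT lie on the curve.


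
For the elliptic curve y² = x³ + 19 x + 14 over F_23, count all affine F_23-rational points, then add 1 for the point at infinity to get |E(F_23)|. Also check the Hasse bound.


Affine points = {(3, 11), (3, 12), (4, 4), (4, 19), (5, 2), (5, 21), (10, 10), (10, 13), (11, 6), (11, 17), (17, 11), (17, 12), (18, 1), (18, 22), (19, 9), (19, 14)}; affine count = 16; |E(F_23)| = 17.

Discriminant check: Δ ∝ 4a³ + 27b² = 4·19³ + 27·14² = 4·6859 + 27·196 ≡ 22 (mod 23). Nonzero ⇒ E is nonsingular.
For each x ∈ F_23, compute rhs = x³ + 19·x + 14 mod 23, then count y ∈ F_23 with y² ≡ rhs.
  x = 0: rhs = 14, matching y values: none (0 points).
  x = 1: rhs = 11, matching y values: none (0 points).
  x = 2: rhs = 14, matching y values: none (0 points).
  x = 3: rhs = 6, matching y values: 11, 12 (2 points).
  x = 4: rhs = 16, matching y values: 4, 19 (2 points).
  x = 5: rhs = 4, matching y values: 2, 21 (2 points).
  x = 6: rhs = 22, matching y values: none (0 points).
  x = 7: rhs = 7, matching y values: none (0 points).
  x = 8: rhs = 11, matching y values: none (0 points).
  x = 9: rhs = 17, matching y values: none (0 points).
  x = 10: rhs = 8, matching y values: 10, 13 (2 points).
  x = 11: rhs = 13, matching y values: 6, 17 (2 points).
  x = 12: rhs = 15, matching y values: none (0 points).
  x = 13: rhs = 20, matching y values: none (0 points).
  x = 14: rhs = 11, matching y values: none (0 points).
  x = 15: rhs = 17, matching y values: none (0 points).
  x = 16: rhs = 21, matching y values: none (0 points).
  x = 17: rhs = 6, matching y values: 11, 12 (2 points).
  x = 18: rhs = 1, matching y values: 1, 22 (2 points).
  x = 19: rhs = 12, matching y values: 9, 14 (2 points).
  x = 20: rhs = 22, matching y values: none (0 points).
  x = 21: rhs = 14, matching y values: none (0 points).
  x = 22: rhs = 17, matching y values: none (0 points).
Total affine count: 16.
Full point count |E(F_23)| = 16 + 1 = 17.
Hasse bound: |17 − (23+1)| = |-7| = 7 ≤ 2√23 ≈ 9.5917 ✓.


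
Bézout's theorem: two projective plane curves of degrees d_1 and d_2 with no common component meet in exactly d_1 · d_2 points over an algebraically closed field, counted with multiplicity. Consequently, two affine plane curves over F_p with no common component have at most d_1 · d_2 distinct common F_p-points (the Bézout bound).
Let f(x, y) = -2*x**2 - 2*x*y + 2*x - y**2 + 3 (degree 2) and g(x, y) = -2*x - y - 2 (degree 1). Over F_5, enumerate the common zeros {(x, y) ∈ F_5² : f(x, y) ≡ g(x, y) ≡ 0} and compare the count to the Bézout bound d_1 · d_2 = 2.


Common zeros: {(1, 1), (3, 2)}; count = 2; Bézout bound = 2.

deg(f) = 2, deg(g) = 1, so Bézout bound = 2.
Scan x ∈ F_5. For each x, list the y ∈ F_5 with f(x, y) ≡ 0 and those with g(x, y) ≡ 0 (mod 5); the common zeros in that column are the intersection.
  x = 0: f ≡ 0 at y ∈ ∅; g ≡ 0 at y ∈ {3}; common: ∅.
  x = 1: f ≡ 0 at y ∈ {1, 2}; g ≡ 0 at y ∈ {1}; common: {1}.
  x = 2: f ≡ 0 at y ∈ ∅; g ≡ 0 at y ∈ {4}; common: ∅.
  x = 3: f ≡ 0 at y ∈ {2}; g ≡ 0 at y ∈ {2}; common: {2}.
  x = 4: f ≡ 0 at y ∈ {1}; g ≡ 0 at y ∈ {0}; common: ∅.
Collecting: common zeros = {(1, 1), (3, 2)}, so the count is 2.
Comparison with the Bézout bound: 2 ≤ 2 = deg(f)·deg(g), as expected for curves with no common component (the bound is attained).


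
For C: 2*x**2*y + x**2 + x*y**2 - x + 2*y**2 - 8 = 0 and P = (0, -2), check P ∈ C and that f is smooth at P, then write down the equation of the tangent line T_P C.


Tangent line at P: 3*x - 8*y - 16 = 0.

Step 1: f(0, -2) = 0, so P lies on C.
Step 2: partial derivatives
  f_x(x, y) = 4*x*y + 2*x + y**2 - 1, f_y(x, y) = 2*x**2 + 2*x*y + 4*y.
  f_x(P) = 3, f_y(P) = -8 (gradient nonzero, so P is smooth).
Step 3: tangent line at P: 3·(x − 0) + -8·(y − -2) = 0.
Expanding: 3*x - 8*y - 16 = 0.


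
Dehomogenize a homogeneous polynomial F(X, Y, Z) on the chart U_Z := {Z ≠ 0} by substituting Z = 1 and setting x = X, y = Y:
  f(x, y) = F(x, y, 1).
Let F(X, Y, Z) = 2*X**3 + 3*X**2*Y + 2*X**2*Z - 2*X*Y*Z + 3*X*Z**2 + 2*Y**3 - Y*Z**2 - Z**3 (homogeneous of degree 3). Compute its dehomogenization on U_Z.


f(x, y) = 2*x**3 + 3*x**2*y + 2*x**2 - 2*x*y + 3*x + 2*y**3 - y - 1

On U_Z we set Z = 1. Each monomial c·X^i·Y^j·Z^k in F becomes c·x^i·y^j·1^k = c·x^i·y^j.
Substituting Z = 1: F(X, Y, 1) = 2*x**3 + 3*x**2*y + 2*x**2 - 2*x*y + 3*x + 2*y**3 - y - 1.
Note: deg(f) ≤ deg(F) = 3; strict inequality happens when F is divisible by Z (lost terms).


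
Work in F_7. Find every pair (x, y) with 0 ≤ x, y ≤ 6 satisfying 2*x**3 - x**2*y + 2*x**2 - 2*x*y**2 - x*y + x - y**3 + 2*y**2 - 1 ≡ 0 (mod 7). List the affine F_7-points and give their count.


Affine F_7-points: {(0, 1), (1, 6), (4, 2), (4, 4), (6, 3)}; count = 5.

For each of the 49 pairs (x, y) ∈ F_7², evaluate f(x, y) mod 7. Record the zeros.
  x = 0: [0↦6, 1↦0, 2↦6, 3↦4, 4↦2, 5↦1, 6↦2]  zeros at y ∈ {1}
  x = 1: [0↦4, 1↦1, 2↦6, 3↦6, 4↦2, 5↦2, 6↦0]  zeros at y ∈ {6}
  x = 2: [0↦4, 1↦2, 2↦4, 3↦4, 4↦3, 5↦2, 6↦2]  zeros at y ∈ ∅
  x = 3: [0↦4, 1↦1, 2↦5, 3↦3, 4↦3, 5↦6, 6↦6]  zeros at y ∈ ∅
  x = 4: [0↦2, 1↦3, 2↦0, 3↦1, 4↦0, 5↦5, 6↦3]  zeros at y ∈ {2, 4}
  x = 5: [0↦3, 1↦6, 2↦1, 3↦3, 4↦6, 5↦4, 6↦5]  zeros at y ∈ ∅
  x = 6: [0↦5, 1↦1, 2↦6, 3↦0, 4↦5, 5↦1, 6↦3]  zeros at y ∈ {3}
Collecting zeros: affine points = {(0, 1), (1, 6), (4, 2), (4, 4), (6, 3)}.
Total count |C(F_7)_aff| = 5.


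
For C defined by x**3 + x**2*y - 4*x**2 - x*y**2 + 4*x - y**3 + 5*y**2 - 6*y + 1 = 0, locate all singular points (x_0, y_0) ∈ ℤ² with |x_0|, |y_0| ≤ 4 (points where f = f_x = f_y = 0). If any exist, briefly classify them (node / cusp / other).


Singular points: {(1, 1)}; classification: cusp.

Compute partial derivatives:
  f_x = 3*x**2 + 2*x*y - 8*x - y**2 + 4.
  f_y = x**2 - 2*x*y - 3*y**2 + 10*y - 6.
Scan x_0 ∈ {−4, ..., 4}. For each x_0, f_y(x_0, y) is a polynomial in y; find its integer roots y ∈ {−4, ..., 4}, then test f_x and f at those candidates.
  x = -4: f_y(-4, y) = -3*y**2 + 18*y + 10; no integer root y with |y| ≤ 4.
  x = -3: f_y(-3, y) = -3*y**2 + 16*y + 3; no integer root y with |y| ≤ 4.
  x = -2: f_y(-2, y) = -3*y**2 + 14*y - 2; no integer root y with |y| ≤ 4.
  x = -1: f_y(-1, y) = -3*y**2 + 12*y - 5; no integer root y with |y| ≤ 4.
  x = 0: f_y(0, y) = -3*y**2 + 10*y - 6; no integer root y with |y| ≤ 4.
  x = 1: f_y(1, y) = -3*y**2 + 8*y - 5; vanishes at y ∈ {1}. (1, 1): f_x = 0, f = 0 — SINGULAR.
  x = 2: f_y(2, y) = -3*y**2 + 6*y - 2; no integer root y with |y| ≤ 4.
  x = 3: f_y(3, y) = -3*y**2 + 4*y + 3; no integer root y with |y| ≤ 4.
  x = 4: f_y(4, y) = -3*y**2 + 2*y + 10; no integer root y with |y| ≤ 4.
Only singular point on the grid: (1, 1).
Classify: substitute x = 1 + u, y = 1 + v and expand: f = u**3 + u**2*v - u*v**2 - v**3 + v**2.
No constant or linear terms (consistent with a singular point). Quadratic part: v**2. Cubic part: u**3 + u**2*v - u*v**2 - v**3.
The quadratic part v**2 is a perfect square, so there is a single (double) tangent line v = 0, i.e. y = 1. Restricting the cubic part to that line (v = 0) leaves u**3 ≠ 0, so f is not divisible by v and the branch is v² ≈ -u**3 to lowest order — this is a cusp.
Classification: cusp.


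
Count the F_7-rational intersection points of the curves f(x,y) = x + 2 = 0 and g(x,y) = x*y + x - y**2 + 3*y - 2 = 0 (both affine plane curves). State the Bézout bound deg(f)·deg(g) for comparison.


Common zeros: ∅; count = 0; Bézout bound = 2.

deg(f) = 1, deg(g) = 2, so Bézout bound = 2.
Scan x ∈ F_7. For each x, list the y ∈ F_7 with f(x, y) ≡ 0 and those with g(x, y) ≡ 0 (mod 7); the common zeros in that column are the intersection.
  x = 0: f ≡ 0 at y ∈ ∅; g ≡ 0 at y ∈ {1, 2}; common: ∅.
  x = 1: f ≡ 0 at y ∈ ∅; g ≡ 0 at y ∈ ∅; common: ∅.
  x = 2: f ≡ 0 at y ∈ ∅; g ≡ 0 at y ∈ {0, 5}; common: ∅.
  x = 3: f ≡ 0 at y ∈ ∅; g ≡ 0 at y ∈ ∅; common: ∅.
  x = 4: f ≡ 0 at y ∈ ∅; g ≡ 0 at y ∈ {3, 4}; common: ∅.
  x = 5: f ≡ 0 at y ∈ {0, 1, 2, 3, 4, 5, 6}; g ≡ 0 at y ∈ ∅; common: ∅.
  x = 6: f ≡ 0 at y ∈ ∅; g ≡ 0 at y ∈ ∅; common: ∅.
Collecting: common zeros = ∅, so the count is 0.
Comparison with the Bézout bound: 0 ≤ 2 = deg(f)·deg(g), as expected for curves with no common component (the affine F_7-count falls short of the bound because intersections may lie at infinity, over extension fields, or carry multiplicity).


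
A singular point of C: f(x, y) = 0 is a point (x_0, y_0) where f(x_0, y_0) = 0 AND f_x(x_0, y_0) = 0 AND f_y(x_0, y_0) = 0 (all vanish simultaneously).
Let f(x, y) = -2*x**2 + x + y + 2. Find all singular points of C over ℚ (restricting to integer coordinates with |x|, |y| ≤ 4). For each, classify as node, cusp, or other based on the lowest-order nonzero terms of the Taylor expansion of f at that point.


No singular points in the scanned grid; C is smooth there.

Compute partial derivatives:
  f_x = 1 - 4*x.
  f_y = 1.
f_y = 1 is a nonzero constant, so f_y never vanishes: no point (x, y) can satisfy f = f_x = f_y = 0. In particular no (x, y) ∈ {−4, ..., 4}² is singular; the curve is smooth.


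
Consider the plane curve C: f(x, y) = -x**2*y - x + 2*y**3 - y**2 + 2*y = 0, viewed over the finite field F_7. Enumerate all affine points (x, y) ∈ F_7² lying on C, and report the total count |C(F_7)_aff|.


Affine F_7-points: {(0, 0), (3, 3), (4, 6), (5, 5), (6, 3), (6, 5)}; count = 6.

For each of the 49 pairs (x, y) ∈ F_7², evaluate f(x, y) mod 7. Record the zeros.
  x = 0: [0↦0, 1↦3, 2↦2, 3↦2, 4↦1, 5↦4, 6↦2]  zeros at y ∈ {0}
  x = 1: [0↦6, 1↦1, 2↦6, 3↦5, 4↦3, 5↦5, 6↦2]  zeros at y ∈ ∅
  x = 2: [0↦5, 1↦4, 2↦6, 3↦2, 4↦4, 5↦3, 6↦4]  zeros at y ∈ ∅
  x = 3: [0↦4, 1↦5, 2↦2, 3↦0, 4↦4, 5↦5, 6↦1]  zeros at y ∈ {3}
  x = 4: [0↦3, 1↦4, 2↦1, 3↦6, 4↦3, 5↦4, 6↦0]  zeros at y ∈ {6}
  x = 5: [0↦2, 1↦1, 2↦3, 3↦6, 4↦1, 5↦0, 6↦1]  zeros at y ∈ {5}
  x = 6: [0↦1, 1↦3, 2↦1, 3↦0, 4↦5, 5↦0, 6↦4]  zeros at y ∈ {3, 5}
Collecting zeros: affine points = {(0, 0), (3, 3), (4, 6), (5, 5), (6, 3), (6, 5)}.
Total count |C(F_7)_aff| = 6.


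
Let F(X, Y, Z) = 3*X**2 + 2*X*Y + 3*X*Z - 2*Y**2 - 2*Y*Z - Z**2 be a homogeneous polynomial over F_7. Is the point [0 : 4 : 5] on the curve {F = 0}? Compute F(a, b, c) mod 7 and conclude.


F(0,4,5) ≡ 1 (mod 7); P is NOT on the curve.

Evaluate F(0, 4, 5) term-by-term (mod 7).
  3*X**2 ↦ 3·0·1·1 = 0
  2*X*Y ↦ 2·0·4·1 = 0
  3*X*Z ↦ 3·0·1·5 = 0
  -2*Y**2 ↦ -2·1·16·1 = -32
  -2*Y*Z ↦ -2·1·4·5 = -40
  -Z**2 ↦ -1·1·1·25 = -25
Sum: F(0, 4, 5) = (0) + (0) + (0) + (-32) + (-40) + (-25) = -97.
Reducing mod 7: -97 ≡ 1 (mod 7).
Since F(a, b, c) ≡ 1 ≠ 0 (mod 7), P does NOT lie on the curve.


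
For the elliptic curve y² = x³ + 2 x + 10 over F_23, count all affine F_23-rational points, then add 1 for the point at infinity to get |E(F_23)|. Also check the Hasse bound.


Affine points = {(1, 6), (1, 17), (4, 6), (4, 17), (6, 10), (6, 13), (8, 3), (8, 20), (10, 8), (10, 15), (11, 11), (11, 12), (13, 5), (13, 18), (17, 9), (17, 14), (18, 6), (18, 17), (20, 0)}; affine count = 19; |E(F_23)| = 20.

Discriminant check: Δ ∝ 4a³ + 27b² = 4·2³ + 27·10² = 4·8 + 27·100 ≡ 18 (mod 23). Nonzero ⇒ E is nonsingular.
For each x ∈ F_23, compute rhs = x³ + 2·x + 10 mod 23, then count y ∈ F_23 with y² ≡ rhs.
  x = 0: rhs = 10, matching y values: none (0 points).
  x = 1: rhs = 13, matching y values: 6, 17 (2 points).
  x = 2: rhs = 22, matching y values: none (0 points).
  x = 3: rhs = 20, matching y values: none (0 points).
  x = 4: rhs = 13, matching y values: 6, 17 (2 points).
  x = 5: rhs = 7, matching y values: none (0 points).
  x = 6: rhs = 8, matching y values: 10, 13 (2 points).
  x = 7: rhs = 22, matching y values: none (0 points).
  x = 8: rhs = 9, matching y values: 3, 20 (2 points).
  x = 9: rhs = 21, matching y values: none (0 points).
  x = 10: rhs = 18, matching y values: 8, 15 (2 points).
  x = 11: rhs = 6, matching y values: 11, 12 (2 points).
  x = 12: rhs = 14, matching y values: none (0 points).
  x = 13: rhs = 2, matching y values: 5, 18 (2 points).
  x = 14: rhs = 22, matching y values: none (0 points).
  x = 15: rhs = 11, matching y values: none (0 points).
  x = 16: rhs = 21, matching y values: none (0 points).
  x = 17: rhs = 12, matching y values: 9, 14 (2 points).
  x = 18: rhs = 13, matching y values: 6, 17 (2 points).
  x = 19: rhs = 7, matching y values: none (0 points).
  x = 20: rhs = 0, matching y values: 0 (1 points).
  x = 21: rhs = 21, matching y values: none (0 points).
  x = 22: rhs = 7, matching y values: none (0 points).
Total affine count: 19.
Full point count |E(F_23)| = 19 + 1 = 20.
Hasse bound: |20 − (23+1)| = |-4| = 4 ≤ 2√23 ≈ 9.5917 ✓.


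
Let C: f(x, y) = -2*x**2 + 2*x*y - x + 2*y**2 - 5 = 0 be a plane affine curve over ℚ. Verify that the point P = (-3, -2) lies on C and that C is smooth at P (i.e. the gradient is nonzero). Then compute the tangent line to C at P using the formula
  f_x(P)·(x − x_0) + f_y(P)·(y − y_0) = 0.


Tangent line at P: 7*x - 14*y - 7 = 0.

Step 1: f(-3, -2) = 0, so P lies on C.
Step 2: partial derivatives
  f_x(x, y) = -4*x + 2*y - 1, f_y(x, y) = 2*x + 4*y.
  f_x(P) = 7, f_y(P) = -14 (gradient nonzero, so P is smooth).
Step 3: tangent line at P: 7·(x − -3) + -14·(y − -2) = 0.
Expanding: 7*x - 14*y - 7 = 0.


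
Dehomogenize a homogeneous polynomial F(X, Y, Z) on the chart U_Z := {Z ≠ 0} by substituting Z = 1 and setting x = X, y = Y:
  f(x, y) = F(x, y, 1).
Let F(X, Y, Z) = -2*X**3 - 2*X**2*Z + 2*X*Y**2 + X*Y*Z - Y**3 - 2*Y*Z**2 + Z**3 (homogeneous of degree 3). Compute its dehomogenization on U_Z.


f(x, y) = -2*x**3 - 2*x**2 + 2*x*y**2 + x*y - y**3 - 2*y + 1

On U_Z we set Z = 1. Each monomial c·X^i·Y^j·Z^k in F becomes c·x^i·y^j·1^k = c·x^i·y^j.
Substituting Z = 1: F(X, Y, 1) = -2*x**3 - 2*x**2 + 2*x*y**2 + x*y - y**3 - 2*y + 1.
Note: deg(f) ≤ deg(F) = 3; strict inequality happens when F is divisible by Z (lost terms).


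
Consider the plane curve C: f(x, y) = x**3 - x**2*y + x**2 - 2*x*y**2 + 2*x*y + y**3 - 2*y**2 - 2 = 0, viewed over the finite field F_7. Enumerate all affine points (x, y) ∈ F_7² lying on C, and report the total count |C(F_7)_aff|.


Affine F_7-points: {(0, 3), (1, 0), (3, 4), (3, 5), (3, 6), (6, 2), (6, 6)}; count = 7.

For each of the 49 pairs (x, y) ∈ F_7², evaluate f(x, y) mod 7. Record the zeros.
  x = 0: [0↦5, 1↦4, 2↦5, 3↦0, 4↦2, 5↦3, 6↦2]  zeros at y ∈ {3}
  x = 1: [0↦0, 1↦5, 2↦1, 3↦1, 4↦4, 5↦2, 6↦1]  zeros at y ∈ {0}
  x = 2: [0↦3, 1↦5, 2↦1, 3↦4, 4↦6, 5↦6, 6↦3]  zeros at y ∈ ∅
  x = 3: [0↦6, 1↦3, 2↦4, 3↦1, 4↦0, 5↦0, 6↦0]  zeros at y ∈ {4, 5, 6}
  x = 4: [0↦1, 1↦5, 2↦2, 3↦5, 4↦6, 5↦4, 6↦5]  zeros at y ∈ ∅
  x = 5: [0↦1, 1↦3, 2↦1, 3↦1, 4↦2, 5↦3, 6↦3]  zeros at y ∈ ∅
  x = 6: [0↦5, 1↦3, 2↦0, 3↦2, 4↦1, 5↦3, 6↦0]  zeros at y ∈ {2, 6}
Collecting zeros: affine points = {(0, 3), (1, 0), (3, 4), (3, 5), (3, 6), (6, 2), (6, 6)}.
Total count |C(F_7)_aff| = 7.


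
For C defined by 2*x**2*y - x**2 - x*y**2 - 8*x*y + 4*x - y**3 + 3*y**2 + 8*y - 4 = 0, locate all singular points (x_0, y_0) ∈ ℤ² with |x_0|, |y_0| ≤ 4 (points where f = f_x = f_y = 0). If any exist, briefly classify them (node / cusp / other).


Singular points: {(2, 0)}; classification: node.

Compute partial derivatives:
  f_x = 4*x*y - 2*x - y**2 - 8*y + 4.
  f_y = 2*x**2 - 2*x*y - 8*x - 3*y**2 + 6*y + 8.
Scan x_0 ∈ {−4, ..., 4}. For each x_0, f_y(x_0, y) is a polynomial in y; find its integer roots y ∈ {−4, ..., 4}, then test f_x and f at those candidates.
  x = -4: f_y(-4, y) = -3*y**2 + 14*y + 72; no integer root y with |y| ≤ 4.
  x = -3: f_y(-3, y) = -3*y**2 + 12*y + 50; no integer root y with |y| ≤ 4.
  x = -2: f_y(-2, y) = -3*y**2 + 10*y + 32; vanishes at y ∈ {-2}. (-2, -2): f_x = 36 ≠ 0.
  x = -1: f_y(-1, y) = -3*y**2 + 8*y + 18; no integer root y with |y| ≤ 4.
  x = 0: f_y(0, y) = -3*y**2 + 6*y + 8; no integer root y with |y| ≤ 4.
  x = 1: f_y(1, y) = -3*y**2 + 4*y + 2; no integer root y with |y| ≤ 4.
  x = 2: f_y(2, y) = -3*y**2 + 2*y; vanishes at y ∈ {0}. (2, 0): f_x = 0, f = 0 — SINGULAR.
  x = 3: f_y(3, y) = 2 - 3*y**2; no integer root y with |y| ≤ 4.
  x = 4: f_y(4, y) = -3*y**2 - 2*y + 8; vanishes at y ∈ {-2}. (4, -2): f_x = -24 ≠ 0.
Only singular point on the grid: (2, 0).
Classify: substitute x = 2 + u, y = 0 + v and expand: f = 2*u**2*v - u**2 - u*v**2 - v**3 + v**2.
No constant or linear terms (consistent with a singular point). Quadratic part: -u**2 + v**2. Cubic part: 2*u**2*v - u*v**2 - v**3.
The quadratic part v**2 - u**2 = (v − u)(v + u) splits into two distinct linear factors, so there are two distinct tangent lines y − 0 = ±(x − 2) — this is a node (ordinary double point).
Classification: node.


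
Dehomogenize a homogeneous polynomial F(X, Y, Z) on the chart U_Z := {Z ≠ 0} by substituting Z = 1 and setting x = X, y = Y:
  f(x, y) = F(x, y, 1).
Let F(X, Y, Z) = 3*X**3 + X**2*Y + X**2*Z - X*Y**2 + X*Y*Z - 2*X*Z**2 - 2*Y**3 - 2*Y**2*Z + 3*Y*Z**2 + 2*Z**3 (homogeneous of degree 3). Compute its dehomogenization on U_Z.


f(x, y) = 3*x**3 + x**2*y + x**2 - x*y**2 + x*y - 2*x - 2*y**3 - 2*y**2 + 3*y + 2

On U_Z we set Z = 1. Each monomial c·X^i·Y^j·Z^k in F becomes c·x^i·y^j·1^k = c·x^i·y^j.
Substituting Z = 1: F(X, Y, 1) = 3*x**3 + x**2*y + x**2 - x*y**2 + x*y - 2*x - 2*y**3 - 2*y**2 + 3*y + 2.
Note: deg(f) ≤ deg(F) = 3; strict inequality happens when F is divisible by Z (lost terms).


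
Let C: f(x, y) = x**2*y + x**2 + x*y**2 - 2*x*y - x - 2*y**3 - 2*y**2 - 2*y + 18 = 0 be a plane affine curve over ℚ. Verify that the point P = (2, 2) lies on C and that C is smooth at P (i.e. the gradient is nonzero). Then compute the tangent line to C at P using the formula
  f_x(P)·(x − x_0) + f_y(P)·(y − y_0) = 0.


Tangent line at P: 11*x - 26*y + 30 = 0.

Step 1: f(2, 2) = 0, so P lies on C.
Step 2: partial derivatives
  f_x(x, y) = 2*x*y + 2*x + y**2 - 2*y - 1, f_y(x, y) = x**2 + 2*x*y - 2*x - 6*y**2 - 4*y - 2.
  f_x(P) = 11, f_y(P) = -26 (gradient nonzero, so P is smooth).
Step 3: tangent line at P: 11·(x − 2) + -26·(y − 2) = 0.
Expanding: 11*x - 26*y + 30 = 0.


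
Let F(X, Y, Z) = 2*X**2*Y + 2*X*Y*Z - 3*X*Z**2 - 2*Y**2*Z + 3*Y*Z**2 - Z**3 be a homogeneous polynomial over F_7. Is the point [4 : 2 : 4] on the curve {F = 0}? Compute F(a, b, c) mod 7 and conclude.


F(4,2,4) ≡ 6 (mod 7); P is NOT on the curve.

Evaluate F(4, 2, 4) term-by-term (mod 7).
  2*X**2*Y ↦ 2·16·2·1 = 64
  2*X*Y*Z ↦ 2·4·2·4 = 64
  -3*X*Z**2 ↦ -3·4·1·16 = -192
  -2*Y**2*Z ↦ -2·1·4·4 = -32
  3*Y*Z**2 ↦ 3·1·2·16 = 96
  -Z**3 ↦ -1·1·1·64 = -64
Sum: F(4, 2, 4) = (64) + (64) + (-192) + (-32) + (96) + (-64) = -64.
Reducing mod 7: -64 ≡ 6 (mod 7).
Since F(a, b, c) ≡ 6 ≠ 0 (mod 7), P does NOT lie on the curve.
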